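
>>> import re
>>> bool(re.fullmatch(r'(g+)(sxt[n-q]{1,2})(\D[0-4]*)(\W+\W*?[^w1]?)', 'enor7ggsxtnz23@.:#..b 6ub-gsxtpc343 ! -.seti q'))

Pattern: one or more of a literal 'g' (captured); then the literal 'sxt', then 1 to 2 of a character in [n-q] (captured); then a non-digit, then zero or more of a character in [0-4] (captured); then one or more of a non-word character, then zero or more of a non-word character (lazy), then optionally any character except [w1] (captured).
`re.fullmatch` is like wrapping the pattern in `^…$` (in single-line mode).
Here the string isn't matched end-to-end, so the call returns None, and `bool(None)` is False.

False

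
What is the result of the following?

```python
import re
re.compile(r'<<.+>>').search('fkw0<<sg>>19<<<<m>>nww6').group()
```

'<<sg>>19<<<<m>>'

The match spans [4:19] → '<<sg>>19<<<<m>>'.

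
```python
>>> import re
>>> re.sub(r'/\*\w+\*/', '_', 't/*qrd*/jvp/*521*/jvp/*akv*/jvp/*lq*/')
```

Each match is replaced by '_'.

't_jvp_jvp_jvp_'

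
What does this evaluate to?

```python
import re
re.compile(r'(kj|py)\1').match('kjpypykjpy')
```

None

The backreference `\1` re-matches whatever the first group consumed, character for character.
`match` is anchored at position 0; if the pattern doesn't fit there, it returns None.
Here position 0 doesn't satisfy it, so the call returns None.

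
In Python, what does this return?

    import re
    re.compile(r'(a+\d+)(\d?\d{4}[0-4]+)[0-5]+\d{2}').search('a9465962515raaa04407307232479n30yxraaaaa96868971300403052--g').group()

The pattern matches one or more of a literal 'a', then one or more of a digit (captured); then optionally a digit, then exactly 4 of a digit, then one or more of a character in [0-4] (captured); then one or more of a character in [0-5], then exactly 2 of a digit.
The match spans [0:11] → 'a9465962515'.

'a9465962515'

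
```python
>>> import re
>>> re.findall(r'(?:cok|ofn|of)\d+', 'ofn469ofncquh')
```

['ofn469']

Matches: at [0:6] → 'ofn469'.
With no groups in the pattern, `findall` gives back each whole match — 1 here.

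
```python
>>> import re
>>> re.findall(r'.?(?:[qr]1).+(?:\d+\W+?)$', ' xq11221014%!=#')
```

This matches optionally any character; then one of [qr], then a literal '1' (non-capturing group); then one or more of any character; then one or more of a digit, then one or more of a non-word character (lazy) (non-capturing group); then anchored at the end.
Walking the string: at [1:15] → 'xq11221014%!=#'.
With no groups in the pattern, `findall` gives back each whole match — 1 here.

['xq11221014%!=#']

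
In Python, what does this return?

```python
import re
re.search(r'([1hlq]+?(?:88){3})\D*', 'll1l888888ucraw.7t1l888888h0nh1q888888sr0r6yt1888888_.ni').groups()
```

Pattern: one or more of one of [1hlq] (lazy), then the literal '88' repeated 3 times (captured); then zero or more of a non-digit.
`re.search` scans for the first position where the pattern succeeds.
The match spans [0:16] → 'll1l888888ucraw.'.
Captured: group 1 = 'll1l888888'.

('ll1l888888',)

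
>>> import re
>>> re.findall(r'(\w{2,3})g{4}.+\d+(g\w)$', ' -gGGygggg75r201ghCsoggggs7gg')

[('GGy', 'gg')]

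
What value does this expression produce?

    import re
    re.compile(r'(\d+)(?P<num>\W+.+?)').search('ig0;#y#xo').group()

This matches one or more of a digit (captured); then one or more of a non-word character, then one or more of any character (lazy) (captured as 'num').
A `+?`/`*?`/`{m,n}?` starts at its minimum and grows only as far as needed for what follows to match.
`search` walks the string left to right and returns the first match it finds.
The match spans [2:6] → '0;#y'.
Captured: group 1 = '0', group 2 = ';#y'.

'0;#y'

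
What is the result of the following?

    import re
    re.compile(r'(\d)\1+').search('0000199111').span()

After group 1 captures some text, `\1` only succeeds where that same text appears again.
The match spans [0:4] → '0000'.

(0, 4)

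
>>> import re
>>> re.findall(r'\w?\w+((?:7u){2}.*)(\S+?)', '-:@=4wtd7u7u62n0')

The pattern matches optionally a word character, then one or more of a word character; then the literal '7u' repeated 2 times, then zero or more of any character (captured); then one or more of a non-whitespace character (lazy) (captured).
Scanning left to right: at [4:16] match '4wtd7u7u62n0', groups = ('7u7u62n', '0').
`findall` packs the 2 group values into a tuple for every match.

[('7u7u62n', '0')]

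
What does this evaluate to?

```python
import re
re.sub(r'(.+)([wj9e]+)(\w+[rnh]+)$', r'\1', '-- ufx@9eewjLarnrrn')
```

'-- ufx@9eew'

The pattern matches one or more of any character (captured); then one or more of one of [wj9e] (captured); then one or more of a word character, then one or more of one of [rnh] (captured); then anchored at the end.
Matches: at [0:19] → '-- ufx@9eewjLarnrrn'.
The replacement refers to a captured group, so each match is rewritten using its own captured text.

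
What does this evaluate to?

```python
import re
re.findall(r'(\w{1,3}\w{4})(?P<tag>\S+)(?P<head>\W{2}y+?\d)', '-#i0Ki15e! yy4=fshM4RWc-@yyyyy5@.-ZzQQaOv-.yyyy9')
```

[('i0Ki15', 'e', '! yy4'), ('fshM4RW', 'c-@yyyyy5@.-ZzQQaOv', '-.yyyy9')]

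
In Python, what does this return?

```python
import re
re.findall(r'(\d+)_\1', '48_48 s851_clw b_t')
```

['48']

The backreference `\1` re-matches whatever the first group consumed, character for character.
One capturing group, so `findall` returns just the captured substring from the one match — 1 in all.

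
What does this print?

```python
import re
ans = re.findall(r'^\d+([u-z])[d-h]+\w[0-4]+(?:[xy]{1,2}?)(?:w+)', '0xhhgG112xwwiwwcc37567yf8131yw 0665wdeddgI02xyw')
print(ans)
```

['x']

The pattern matches anchored at the start of the string; then one or more of a digit; then a character in [u-z] (captured); then one or more of a character in [d-h], then a word character; then one or more of a character in [0-4]; then 1 to 2 of one of [xy] (lazy) (non-capturing group); then one or more of a literal 'w' (non-capturing group).
Scanning left to right: at [0:12] match '0xhhgG112xww', group 1 = 'x'.
One capturing group, so `findall` returns just the captured substring from the one match — 1 in all.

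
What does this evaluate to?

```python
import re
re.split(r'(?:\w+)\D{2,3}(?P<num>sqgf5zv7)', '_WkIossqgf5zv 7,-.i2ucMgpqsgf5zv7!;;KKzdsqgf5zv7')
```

['_WkIossqgf5zv 7,-.i2ucMgpqsgf5zv7!;;', 'sqgf5zv7', '']

Pattern: one or more of a word character (non-capturing group); then 2 to 3 of a non-digit; then the literal 'sqg', then the literal 'f5', then the literal 'zv7' (captured as 'num').
Matches to split on: at [36:48] → 'KKzdsqgf5zv7'.
Because the pattern has a capturing group, `split` also inserts each captured text between the pieces.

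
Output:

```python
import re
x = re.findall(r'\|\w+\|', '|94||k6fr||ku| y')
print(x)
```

['|94|', '|k6fr|', '|ku|']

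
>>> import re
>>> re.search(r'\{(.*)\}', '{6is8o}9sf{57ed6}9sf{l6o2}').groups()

`re.search` tries every starting position until one works.
The match spans [0:26] → '{6is8o}9sf{57ed6}9sf{l6o2}'.
Captured: group 1 = '6is8o}9sf{57ed6}9sf{l6o2'.

('6is8o}9sf{57ed6}9sf{l6o2',)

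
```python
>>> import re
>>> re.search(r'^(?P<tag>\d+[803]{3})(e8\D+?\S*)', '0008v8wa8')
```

None

Pattern: anchored at the start of the string; then one or more of a digit, then exactly 3 of one of [803] (captured as 'tag'); then the literal 'e8', then one or more of a non-digit (lazy), then zero or more of a non-whitespace character (captured).
`search` walks the string left to right and returns the first match it finds.
Here the pattern never matches, so the call returns None.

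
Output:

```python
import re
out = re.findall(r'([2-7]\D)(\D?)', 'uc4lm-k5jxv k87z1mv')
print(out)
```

Pattern: a character in [2-7], then a non-digit (captured); then optionally a non-digit (captured).
Scanning left to right: at [2:5] match '4lm', groups = ('4l', 'm'); at [7:10] match '5jx', groups = ('5j', 'x'); at [14:16] match '7z', groups = ('7z', '').
`findall` packs the 2 group values into a tuple for every match.

[('4l', 'm'), ('5j', 'x'), ('7z', '')]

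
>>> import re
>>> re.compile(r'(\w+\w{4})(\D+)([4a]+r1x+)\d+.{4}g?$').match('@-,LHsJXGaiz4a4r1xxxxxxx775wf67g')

Pattern: one or more of a word character, then exactly 4 of a word character (captured); then one or more of a non-digit (captured); then one or more of one of [4a], then the literal 'r1', then one or more of the literal 'x' (captured); then one or more of a digit; then exactly 4 of any character, then optionally the literal 'g'; then anchored at the end.
`re.match` won't scan ahead — the pattern has to work from the very first character.
Here the string doesn't start with a match, so the call returns None.

None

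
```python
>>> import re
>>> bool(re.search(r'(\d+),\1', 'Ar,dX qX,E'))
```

A backreference is literal: `\1` must see the identical characters the first group matched.
Here the pattern never matches, so the call returns None, and `bool(None)` is False.

False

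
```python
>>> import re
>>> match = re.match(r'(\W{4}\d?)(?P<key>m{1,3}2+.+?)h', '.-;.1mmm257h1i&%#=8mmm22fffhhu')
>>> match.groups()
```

('.-;.1', 'mmm257')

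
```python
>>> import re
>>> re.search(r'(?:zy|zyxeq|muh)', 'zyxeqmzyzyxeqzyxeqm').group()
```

'zy'

The regex engine tests alternatives in the order written; an earlier branch that matches wins even if a later one would match more.
The match spans [0:2] → 'zy'.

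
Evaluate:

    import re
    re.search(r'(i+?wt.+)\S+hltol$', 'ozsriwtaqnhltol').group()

'iwtaqnhltol'

The pattern matches one or more of a literal 'i' (lazy), then the literal 'wt', then one or more of any character (captured); then one or more of a non-whitespace character, then the literal 'hlt', then the literal 'ol'; then anchored at the end.
`re.search` scans for the first position where the pattern succeeds.
The match spans [4:15] → 'iwtaqnhltol'.
Captured: group 1 = 'iwtaq'.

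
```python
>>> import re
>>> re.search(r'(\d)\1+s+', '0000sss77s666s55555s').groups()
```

The match spans [0:7] → '0000sss'.
Captured: group 1 = '0'.

('0',)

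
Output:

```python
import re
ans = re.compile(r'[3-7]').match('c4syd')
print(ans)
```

None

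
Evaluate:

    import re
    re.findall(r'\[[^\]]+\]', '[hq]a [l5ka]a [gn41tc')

Walking the string: at [0:4] → '[hq]'; at [6:12] → '[l5ka]'.
No capturing groups, so `findall` returns the 2 full match strings.

['[hq]', '[l5ka]']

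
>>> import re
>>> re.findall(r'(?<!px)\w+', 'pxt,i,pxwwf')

['pxt', 'i', 'pxwwf']

The negative lookahead/lookbehind blocks any match where the forbidden context is present.
Scanning left to right: at [0:3] → 'pxt'; at [4:5] → 'i'; at [6:11] → 'pxwwf'.
No capturing groups, so `findall` returns the 3 full match strings.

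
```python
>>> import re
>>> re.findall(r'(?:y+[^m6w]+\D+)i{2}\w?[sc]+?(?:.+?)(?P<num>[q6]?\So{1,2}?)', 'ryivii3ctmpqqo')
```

['qqo']

This matches one or more of a literal 'y', then one or more of any character except [m6w], then one or more of a non-digit (non-capturing group); then exactly 2 of a literal 'i', then optionally a word character, then one or more of one of [sc] (lazy); then one or more of any character (lazy) (non-capturing group); then optionally one of [q6], then a non-whitespace character, then 1 to 2 of the literal 'o' (lazy) (captured as 'num').
Scanning left to right: at [1:14] match 'yivii3ctmpqqo', group 1 = 'qqo'.
With a single group, `findall` returns only what that group captured — 1 item.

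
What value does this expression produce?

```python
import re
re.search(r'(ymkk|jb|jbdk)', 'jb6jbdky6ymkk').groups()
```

The match spans [0:2] → 'jb'.
Captured: group 1 = 'jb'.

('jb',)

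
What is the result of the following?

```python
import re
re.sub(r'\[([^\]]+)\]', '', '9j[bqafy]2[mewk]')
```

'9j2'

Every occurrence is swapped for ''.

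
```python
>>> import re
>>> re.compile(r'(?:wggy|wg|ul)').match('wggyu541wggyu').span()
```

Branches in `(...|...)` are attempted left-to-right; the first branch that allows the whole pattern to succeed is taken.
`match` is anchored at position 0; if the pattern doesn't fit there, it returns None.
The match spans [0:4] → 'wggy'.

(0, 4)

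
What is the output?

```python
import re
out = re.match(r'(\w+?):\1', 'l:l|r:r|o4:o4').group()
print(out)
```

`re.match` only tries the pattern at the start of the string.
The match spans [0:3] → 'l:l'.

l:l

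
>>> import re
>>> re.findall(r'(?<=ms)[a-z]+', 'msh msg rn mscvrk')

['h', 'g', 'cvrk']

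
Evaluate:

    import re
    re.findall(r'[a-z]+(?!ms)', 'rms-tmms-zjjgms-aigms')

['rms', 'tmms', 'zjjgms', 'aigms']

A negative assertion filters positions out without eating any characters.
`findall` yields the raw match text (4 of them) because the pattern has no groups.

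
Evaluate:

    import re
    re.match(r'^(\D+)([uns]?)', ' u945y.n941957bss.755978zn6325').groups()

This matches anchored at the start of the string; then one or more of a non-digit (captured); then optionally one of [uns] (captured).
With `match`, the pattern is implicitly anchored at the beginning.
The match spans [0:2] → ' u'.
Captured: group 1 = ' u', group 2 = ''.

(' u', '')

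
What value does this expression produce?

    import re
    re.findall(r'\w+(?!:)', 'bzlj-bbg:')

['bzlj', 'bb']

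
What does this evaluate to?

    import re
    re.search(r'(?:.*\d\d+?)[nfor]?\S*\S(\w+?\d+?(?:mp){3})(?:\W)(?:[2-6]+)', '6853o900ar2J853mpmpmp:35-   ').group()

'6853o900ar2J853mpmpmp:35'

This matches zero or more of any character, then a digit, then one or more of a digit (lazy) (non-capturing group); then optionally one of [nfor], then zero or more of a non-whitespace character, then a non-whitespace character; then one or more of a word character (lazy), then one or more of a digit (lazy), then the literal 'mp' repeated 3 times (captured); then a non-word character (non-capturing group); then one or more of a character in [2-6] (non-capturing group).
Unlike `match`, `search` isn't anchored — it looks for the pattern anywhere in the string.
The match spans [0:24] → '6853o900ar2J853mpmpmp:35'.
Captured: group 1 = '53mpmpmp'.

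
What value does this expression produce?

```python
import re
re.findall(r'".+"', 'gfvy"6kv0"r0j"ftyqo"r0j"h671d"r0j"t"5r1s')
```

['"6kv0"r0j"ftyqo"r0j"h671d"r0j"t"']

No capturing groups, so `findall` returns the 1 full match string.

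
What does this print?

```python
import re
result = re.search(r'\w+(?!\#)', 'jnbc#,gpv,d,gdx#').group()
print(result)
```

A negative assertion filters positions out without eating any characters.
The match spans [0:3] → 'jnb'.

jnb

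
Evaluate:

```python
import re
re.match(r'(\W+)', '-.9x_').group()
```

The pattern matches one or more of a non-word character (captured).
`match` is anchored at position 0; if the pattern doesn't fit there, it returns None.
The match spans [0:2] → '-.'.
Captured: group 1 = '-.'.

'-.'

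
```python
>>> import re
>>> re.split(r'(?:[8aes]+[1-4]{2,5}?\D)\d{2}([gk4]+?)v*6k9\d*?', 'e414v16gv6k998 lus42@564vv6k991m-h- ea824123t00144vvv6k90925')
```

['', 'g', '98 lu', '4', '91m-h- ea824123t00144vvv6k90925']

The pattern matches one or more of one of [8aes], then 2 to 5 of a character in [1-4] (lazy), then a non-digit (non-capturing group); then exactly 2 of a digit; then one or more of one of [gk4] (lazy) (captured); then zero or more of a literal 'v', then the literal '6k9', then zero or more of a digit (lazy).
The `?` after the quantifier makes it lazy — it takes as little as possible before letting the rest of the pattern try.
Matches to split on: at [0:12] → 'e414v16gv6k9'; at [17:29] → 's42@564vv6k9'.
Because the pattern has a capturing group, `split` also inserts each captured text between the pieces.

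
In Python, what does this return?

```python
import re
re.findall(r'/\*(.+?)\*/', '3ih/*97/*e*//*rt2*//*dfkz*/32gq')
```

['97/*e', 'rt2', 'dfkz']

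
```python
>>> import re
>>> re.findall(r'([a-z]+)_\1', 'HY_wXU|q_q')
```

['q']

A backreference is literal: `\1` must see the identical characters the first group matched.
`findall` collects group 1 from the one match (1 total).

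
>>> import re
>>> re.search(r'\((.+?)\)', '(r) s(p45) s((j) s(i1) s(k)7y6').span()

The match spans [0:3] → '(r)'.

(0, 3)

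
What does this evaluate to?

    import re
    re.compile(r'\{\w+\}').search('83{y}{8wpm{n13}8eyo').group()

The match spans [2:5] → '{y}'.

'{y}'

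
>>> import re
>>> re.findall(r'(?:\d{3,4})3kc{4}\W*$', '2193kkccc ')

[]

This matches 3 to 4 of a digit (non-capturing group); then the literal '3k', then exactly 4 of the literal 'c', then zero or more of a non-word character; then anchored at the end.
No capturing groups, so `findall` returns the 0 full match strings.
Nothing in the string satisfies the pattern, so the list is empty.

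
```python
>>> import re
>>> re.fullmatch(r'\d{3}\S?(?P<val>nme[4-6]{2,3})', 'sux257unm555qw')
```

This matches exactly 3 of a digit, then optionally a non-whitespace character; then the literal 'nme', then 2 to 3 of a character in [4-6] (captured as 'val').
`re.fullmatch` requires the pattern to consume the entire string.
Here the string isn't matched end-to-end, so the call returns None.

None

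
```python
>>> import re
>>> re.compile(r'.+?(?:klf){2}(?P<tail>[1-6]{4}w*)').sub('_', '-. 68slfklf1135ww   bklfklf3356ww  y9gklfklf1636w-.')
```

'__-.'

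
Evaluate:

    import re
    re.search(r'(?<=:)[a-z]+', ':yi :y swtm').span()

(1, 3)

Lookahead/lookbehind check context without consuming it, so the matched span excludes the asserted characters.
`search` walks the string left to right and returns the first match it finds.
The match spans [1:3] → 'yi'.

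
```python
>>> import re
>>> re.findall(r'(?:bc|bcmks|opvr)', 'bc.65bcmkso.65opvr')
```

Alternation tries branches left to right and keeps the first one that lets the overall match succeed at that position.
Matches: at [0:2] → 'bc'; at [5:7] → 'bc'; at [14:18] → 'opvr'.
Since nothing is captured, `findall` lists the 3 matched substrings directly.

['bc', 'bc', 'opvr']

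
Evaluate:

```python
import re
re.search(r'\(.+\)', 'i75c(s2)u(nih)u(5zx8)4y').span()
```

(4, 21)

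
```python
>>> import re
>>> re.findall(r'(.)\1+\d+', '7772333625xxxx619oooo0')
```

`\1` has to match the exact text group 1 already captured.
`findall` collects group 1 from each match (3 total).

['7', 'x', 'o']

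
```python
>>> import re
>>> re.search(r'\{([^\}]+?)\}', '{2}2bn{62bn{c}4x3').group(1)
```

'2'

`search` walks the string left to right and returns the first match it finds.
The match spans [0:3] → '{2}'.
Captured: group 1 = '2'.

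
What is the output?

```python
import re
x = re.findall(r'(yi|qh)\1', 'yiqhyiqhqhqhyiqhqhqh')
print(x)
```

['qh', 'qh']

A backreference is literal: `\1` must see the identical characters the first group matched.
Because there's exactly one group, `findall` drops the full match and keeps group 1 from each hit.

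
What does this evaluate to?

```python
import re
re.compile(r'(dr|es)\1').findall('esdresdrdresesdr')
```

['dr', 'es']

`\1` is not a pattern — it's the concrete string captured by group 1, re-applied verbatim.
Because there's exactly one group, `findall` drops the full match and keeps group 1 from each hit.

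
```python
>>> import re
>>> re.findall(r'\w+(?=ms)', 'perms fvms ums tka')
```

['per', 'fv', 'u']

Because the assertion is zero-width, the text it checks is not consumed and won't appear in the result.
Scanning left to right: at [0:3] → 'per'; at [6:8] → 'fv'; at [11:12] → 'u'.
`findall` yields the raw match text (3 of them) because the pattern has no groups.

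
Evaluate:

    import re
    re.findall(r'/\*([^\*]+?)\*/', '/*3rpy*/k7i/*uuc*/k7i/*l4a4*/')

Matches: at [0:8] match '/*3rpy*/', group 1 = '3rpy'; at [11:18] match '/*uuc*/', group 1 = 'uuc'; at [21:29] match '/*l4a4*/', group 1 = 'l4a4'.
With a single group, `findall` returns only what that group captured — 3 items.

['3rpy', 'uuc', 'l4a4']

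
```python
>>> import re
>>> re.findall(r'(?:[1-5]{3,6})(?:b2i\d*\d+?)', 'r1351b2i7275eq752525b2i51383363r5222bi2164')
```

['1351b2i7275', '52525b2i51383363']

Pattern: 3 to 6 of a character in [1-5] (non-capturing group); then the literal 'b2i', then zero or more of a digit, then one or more of a digit (lazy) (non-capturing group).
Matches: at [1:12] → '1351b2i7275'; at [15:31] → '52525b2i51383363'.
`findall` yields the raw match text (2 of them) because the pattern has no groups.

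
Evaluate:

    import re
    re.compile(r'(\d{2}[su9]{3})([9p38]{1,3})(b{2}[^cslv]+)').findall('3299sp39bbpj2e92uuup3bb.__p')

[('3299s', 'p39', 'bbpj2e92uuup3bb.__p')]

The pattern matches exactly 2 of a digit, then exactly 3 of one of [su9] (captured); then 1 to 3 of one of [9p38] (captured); then exactly 2 of a literal 'b', then one or more of any character except [cslv] (captured).
Walking the string: at [0:27] match '3299sp39bbpj2e92uuup3bb.__p', groups = ('3299s', 'p39', 'bbpj2e92uuup3bb.__p').
3 groups means the one result is a tuple of 3 captured strings — 1 here.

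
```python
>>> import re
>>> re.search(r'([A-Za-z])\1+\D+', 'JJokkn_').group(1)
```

'J'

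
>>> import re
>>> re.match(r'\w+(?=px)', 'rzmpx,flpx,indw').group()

Lookahead/lookbehind check context without consuming it, so the matched span excludes the asserted characters.
`re.match` only tries the pattern at the start of the string.
The match spans [0:3] → 'rzm'.

'rzm'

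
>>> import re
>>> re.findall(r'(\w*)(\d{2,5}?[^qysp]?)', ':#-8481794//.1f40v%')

[('84817', '94/'), ('1f', '40v')]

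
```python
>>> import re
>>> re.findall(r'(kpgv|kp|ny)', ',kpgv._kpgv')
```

['kpgv', 'kpgv']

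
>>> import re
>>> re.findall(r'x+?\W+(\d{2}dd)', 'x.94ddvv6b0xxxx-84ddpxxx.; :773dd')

With a single group, `findall` returns only what that group captured — 2 items.

['94dd', '84dd']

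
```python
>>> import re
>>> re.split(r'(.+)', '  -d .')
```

['', '  -d .', '']

The pattern matches one or more of any character (captured).
Because the pattern has a capturing group, `split` also inserts each captured text between the pieces.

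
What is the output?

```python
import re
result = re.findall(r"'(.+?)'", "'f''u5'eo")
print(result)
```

The `?` after the quantifier makes it lazy — it takes as little as possible before letting the rest of the pattern try.
Scanning left to right: at [0:3] match "'f'", group 1 = 'f'; at [3:7] match "'u5'", group 1 = 'u5'.
`findall` collects group 1 from each match (2 total).

['f', 'u5']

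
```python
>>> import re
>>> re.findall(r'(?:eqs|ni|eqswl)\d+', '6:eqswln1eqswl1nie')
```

With no groups in the pattern, `findall` gives back each whole match — 1 here.

['eqswl1']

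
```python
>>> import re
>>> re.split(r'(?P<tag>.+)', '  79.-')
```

['', '  79.-', '']

The pattern matches one or more of any character (captured as 'tag').
Matches to split on: at [0:6] → '  79.-'.
With a capturing group present, the delimiter's captured portion is kept in the result list.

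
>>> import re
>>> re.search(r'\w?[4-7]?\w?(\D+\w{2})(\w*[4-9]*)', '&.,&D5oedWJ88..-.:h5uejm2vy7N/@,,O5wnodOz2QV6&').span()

This matches optionally a word character, then optionally a character in [4-7], then optionally a word character; then one or more of a non-digit, then exactly 2 of a word character (captured); then zero or more of a word character, then zero or more of a character in [4-9] (captured).
`search` walks the string left to right and returns the first match it finds.
The match spans [0:13] → '&.,&D5oedWJ88'.
Captured: group 1 = '&.,&D5o', group 2 = 'edWJ88'.

(0, 13)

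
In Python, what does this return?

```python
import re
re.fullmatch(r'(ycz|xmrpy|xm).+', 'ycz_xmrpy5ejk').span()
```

For `fullmatch`, every character of the input must be accounted for by the pattern.
The match spans [0:13] → 'ycz_xmrpy5ejk'.

(0, 13)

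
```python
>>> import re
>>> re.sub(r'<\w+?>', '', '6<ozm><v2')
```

'6<v2'

`sub` substitutes '' at each match site.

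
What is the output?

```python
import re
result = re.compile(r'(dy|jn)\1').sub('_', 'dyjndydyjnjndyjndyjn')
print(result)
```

After group 1 captures some text, `\1` only succeeds where that same text appears again.
Every occurrence is swapped for '_'.

dyjn__dyjndyjn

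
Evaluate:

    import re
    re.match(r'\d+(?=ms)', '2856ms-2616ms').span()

`match` is anchored at position 0; if the pattern doesn't fit there, it returns None.
The match spans [0:4] → '2856'.

(0, 4)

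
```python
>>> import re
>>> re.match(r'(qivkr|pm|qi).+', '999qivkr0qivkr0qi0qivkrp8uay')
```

None

`re.match` only tries the pattern at the start of the string.
Here the pattern fails at index 0, so the call returns None.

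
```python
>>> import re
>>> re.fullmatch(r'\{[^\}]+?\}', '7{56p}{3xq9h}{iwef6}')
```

None

For `fullmatch`, every character of the input must be accounted for by the pattern.
Here there's no way to consume every character, so the call returns None.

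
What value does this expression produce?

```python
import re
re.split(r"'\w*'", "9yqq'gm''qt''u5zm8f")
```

['9yqq', '', "'u5zm8f"]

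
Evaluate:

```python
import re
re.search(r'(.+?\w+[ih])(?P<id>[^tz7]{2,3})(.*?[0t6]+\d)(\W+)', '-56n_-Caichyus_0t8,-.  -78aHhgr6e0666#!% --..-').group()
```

'-56n_-Caichyus_0t8,-.  -'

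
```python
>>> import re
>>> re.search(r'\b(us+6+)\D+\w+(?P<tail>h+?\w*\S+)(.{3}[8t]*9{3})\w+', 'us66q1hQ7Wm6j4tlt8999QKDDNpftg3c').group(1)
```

This matches a word boundary (`\b`, zero-width); then the literal 'u', then one or more of a literal 's', then one or more of a literal '6' (captured); then one or more of a non-digit, then one or more of a word character; then one or more of the literal 'h' (lazy), then zero or more of a word character, then one or more of a non-whitespace character (captured as 'tail'); then exactly 3 of any character, then zero or more of one of [8t], then exactly 3 of a literal '9' (captured); then one or more of a word character.
`re.search` scans for the first position where the pattern succeeds.
The match spans [0:32] → 'us66q1hQ7Wm6j4tlt8999QKDDNpftg3c'.
Captured: group 1 = 'us66', group 2 = 'hQ7Wm6j4t', group 3 = 'lt8999'.

'us66'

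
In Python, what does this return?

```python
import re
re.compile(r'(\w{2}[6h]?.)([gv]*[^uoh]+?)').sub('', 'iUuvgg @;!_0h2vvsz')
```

'@;!z'

Pattern: exactly 2 of a word character, then optionally one of [6h], then any character (captured); then zero or more of one of [gv], then one or more of any character except [uoh] (lazy) (captured).
Every occurrence is swapped for ''.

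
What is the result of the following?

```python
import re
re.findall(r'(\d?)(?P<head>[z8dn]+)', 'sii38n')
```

[('3', '8n')]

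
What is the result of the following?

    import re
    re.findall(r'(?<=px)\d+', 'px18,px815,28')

['18', '815']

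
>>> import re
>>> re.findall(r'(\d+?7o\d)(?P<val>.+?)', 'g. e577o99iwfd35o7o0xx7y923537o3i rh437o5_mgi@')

The pattern matches one or more of a digit (lazy), then the literal '7o', then a digit (captured); then one or more of any character (lazy) (captured as 'val').
A `+?`/`*?`/`{m,n}?` starts at its minimum and grows only as far as needed for what follows to match.
Matches: at [4:10] match '577o99', groups = ('577o9', '9'); at [24:33] match '923537o3i', groups = ('923537o3', 'i'); at [36:42] match '437o5_', groups = ('437o5', '_').
2 groups means each result is a tuple of 2 captured strings — 3 here.

[('577o9', '9'), ('923537o3', 'i'), ('437o5', '_')]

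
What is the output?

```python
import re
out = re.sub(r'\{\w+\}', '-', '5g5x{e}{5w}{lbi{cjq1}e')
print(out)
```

5g5x--{lbi-e

Matches: at [4:7] → '{e}'; at [7:11] → '{5w}'; at [15:21] → '{cjq1}'.
`sub` substitutes '-' at each match site.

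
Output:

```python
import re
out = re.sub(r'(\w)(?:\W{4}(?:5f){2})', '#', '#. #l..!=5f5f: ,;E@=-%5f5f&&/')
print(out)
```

#. ##: ,;#&&/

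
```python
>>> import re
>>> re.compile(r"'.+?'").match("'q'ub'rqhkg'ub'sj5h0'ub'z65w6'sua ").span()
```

Lazy quantifiers expand one character at a time until the remainder of the pattern can match.
With `match`, the pattern is implicitly anchored at the beginning.
The match spans [0:3] → "'q'".

(0, 3)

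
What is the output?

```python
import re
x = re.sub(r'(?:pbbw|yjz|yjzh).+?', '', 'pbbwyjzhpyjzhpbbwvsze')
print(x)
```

Branches in `(...|...)` are attempted left-to-right; the first branch that allows the whole pattern to succeed is taken.
Matches: at [0:5] → 'pbbwy'; at [9:13] → 'yjzh'; at [13:18] → 'pbbwv'.
`sub` substitutes '' at each match site.

jzhpsze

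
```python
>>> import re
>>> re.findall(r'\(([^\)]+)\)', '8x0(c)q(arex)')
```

One capturing group, so `findall` returns just the captured substring from each match — 2 in all.

['c', 'arex']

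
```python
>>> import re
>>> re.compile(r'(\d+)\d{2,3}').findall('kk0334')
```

`findall` collects group 1 from the one match (1 total).

['03']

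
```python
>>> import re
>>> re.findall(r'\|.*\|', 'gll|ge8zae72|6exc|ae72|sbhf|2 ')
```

Since nothing is captured, `findall` lists the 1 matched substring directly.

['|ge8zae72|6exc|ae72|sbhf|']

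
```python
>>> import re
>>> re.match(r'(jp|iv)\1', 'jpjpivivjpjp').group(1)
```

'jp'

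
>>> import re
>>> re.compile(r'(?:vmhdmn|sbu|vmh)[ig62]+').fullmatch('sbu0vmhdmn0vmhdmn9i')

None

`re.fullmatch` requires the pattern to consume the entire string.
Here there's no way to consume every character, so the call returns None.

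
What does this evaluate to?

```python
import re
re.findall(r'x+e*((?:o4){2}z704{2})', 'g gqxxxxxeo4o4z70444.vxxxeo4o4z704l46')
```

['o4o4z7044']

One capturing group, so `findall` returns just the captured substring from the one match — 1 in all.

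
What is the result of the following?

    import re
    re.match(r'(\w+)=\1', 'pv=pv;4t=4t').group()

'pv=pv'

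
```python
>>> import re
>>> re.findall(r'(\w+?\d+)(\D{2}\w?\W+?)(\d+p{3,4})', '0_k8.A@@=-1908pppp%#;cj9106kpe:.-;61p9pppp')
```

This matches one or more of a word character (lazy), then one or more of a digit (captured); then exactly 2 of a non-digit, then optionally a word character, then one or more of a non-word character (lazy) (captured); then one or more of a digit, then 3 to 4 of a literal 'p' (captured).
Walking the string: at [0:18] match '0_k8.A@@=-1908pppp', groups = ('0_k8', '.A@@=-', '1908pppp').
Multiple groups make `findall` return tuples — one 3-tuple for the one match.

[('0_k8', '.A@@=-', '1908pppp')]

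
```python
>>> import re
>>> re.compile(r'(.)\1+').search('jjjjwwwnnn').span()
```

(0, 4)

`\1` is not a pattern — it's the concrete string captured by group 1, re-applied verbatim.
`re.search` scans for the first position where the pattern succeeds.
The match spans [0:4] → 'jjjj'.
Captured: group 1 = 'j'.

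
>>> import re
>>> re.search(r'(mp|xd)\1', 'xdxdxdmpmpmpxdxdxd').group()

'xdxd'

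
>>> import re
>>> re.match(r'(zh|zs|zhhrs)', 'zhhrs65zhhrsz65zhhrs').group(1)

Alternation tries branches left to right and keeps the first one that lets the overall match succeed at that position.
`re.match` only tries the pattern at the start of the string.
The match spans [0:2] → 'zh'.
Captured: group 1 = 'zh'.

'zh'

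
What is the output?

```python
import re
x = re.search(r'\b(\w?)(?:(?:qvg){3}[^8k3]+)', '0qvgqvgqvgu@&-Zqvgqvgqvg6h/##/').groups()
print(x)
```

('0',)

The match spans [0:30] → '0qvgqvgqvgu@&-Zqvgqvgqvg6h/##/'.
Captured: group 1 = '0'.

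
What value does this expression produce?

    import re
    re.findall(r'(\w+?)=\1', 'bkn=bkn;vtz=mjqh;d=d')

['bkn', 'd']

After group 1 captures some text, `\1` only succeeds where that same text appears again.
With a single group, `findall` returns only what that group captured — 2 items.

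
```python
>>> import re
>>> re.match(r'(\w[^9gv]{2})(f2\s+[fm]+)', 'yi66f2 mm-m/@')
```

None

`match` is anchored at position 0; if the pattern doesn't fit there, it returns None.
Here position 0 doesn't satisfy it, so the call returns None.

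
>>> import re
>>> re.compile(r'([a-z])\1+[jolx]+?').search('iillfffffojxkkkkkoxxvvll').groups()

After group 1 captures some text, `\1` only succeeds where that same text appears again.
`re.search` tries every starting position until one works.
The match spans [0:3] → 'iil'.
Captured: group 1 = 'i'.

('i',)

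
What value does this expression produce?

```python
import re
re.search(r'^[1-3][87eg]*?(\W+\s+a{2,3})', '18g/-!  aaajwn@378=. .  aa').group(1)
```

'/-!  aaa'

The match spans [0:11] → '18g/-!  aaa'.
Captured: group 1 = '/-!  aaa'.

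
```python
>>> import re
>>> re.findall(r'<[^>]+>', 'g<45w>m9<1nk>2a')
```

['<45w>', '<1nk>']

With no groups in the pattern, `findall` gives back each whole match — 2 here.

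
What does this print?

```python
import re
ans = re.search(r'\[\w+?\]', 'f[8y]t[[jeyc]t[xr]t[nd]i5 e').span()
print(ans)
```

The match spans [1:5] → '[8y]'.

(1, 5)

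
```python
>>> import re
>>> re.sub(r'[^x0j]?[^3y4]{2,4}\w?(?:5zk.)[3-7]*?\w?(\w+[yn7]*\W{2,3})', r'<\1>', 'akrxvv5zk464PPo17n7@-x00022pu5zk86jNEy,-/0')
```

The pattern matches optionally any character except [x0j]; then 2 to 4 of any character except [3y4], then optionally a word character; then the literal '5zk', then any character (non-capturing group); then zero or more of a character in [3-7] (lazy), then optionally a word character; then one or more of a word character, then zero or more of one of [yn7], then 2 to 3 of a non-word character (captured).
Lazy quantifiers expand one character at a time until the remainder of the pattern can match.
Matches: at [0:21] → 'akrxvv5zk464PPo17n7@-'; at [24:41] → '022pu5zk86jNEy,-/'.
The replacement refers to a captured group, so each match is rewritten using its own captured text.

'<4PPo17n7@->x00<jNEy,-/>0'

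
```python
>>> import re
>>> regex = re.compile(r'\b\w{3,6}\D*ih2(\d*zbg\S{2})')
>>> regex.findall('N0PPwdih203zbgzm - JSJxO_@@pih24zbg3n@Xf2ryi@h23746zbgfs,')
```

Pattern: a word boundary (`\b`, zero-width); then 3 to 6 of a word character, then zero or more of a non-digit, then the literal 'ih2'; then zero or more of a digit, then the literal 'zbg', then exactly 2 of a non-whitespace character (captured).
Walking the string: at [0:16] match 'N0PPwdih203zbgzm', group 1 = '03zbgzm'; at [19:37] match 'JSJxO_@@pih24zbg3n', group 1 = '4zbg3n'.
`findall` collects group 1 from each match (2 total).

['03zbgzm', '4zbg3n']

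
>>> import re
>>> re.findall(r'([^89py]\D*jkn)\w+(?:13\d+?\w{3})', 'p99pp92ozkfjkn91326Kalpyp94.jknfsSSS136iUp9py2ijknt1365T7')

The pattern matches any character except [89py], then zero or more of a non-digit, then the literal 'jkn' (captured); then one or more of a word character; then the literal '13', then one or more of a digit (lazy), then exactly 3 of a word character (non-capturing group).
Scanning left to right: at [6:21] match '2ozkfjkn91326Ka', group 1 = '2ozkfjkn'; at [26:57] match '4.jknfsSSS136iUp9py2ijknt1365T7', group 1 = '4.jkn'.
One capturing group, so `findall` returns just the captured substring from each match — 2 in all.

['2ozkfjkn', '4.jkn']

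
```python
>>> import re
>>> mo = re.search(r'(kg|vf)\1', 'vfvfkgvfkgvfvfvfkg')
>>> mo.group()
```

'vfvf'

`\1` has to match the exact text group 1 already captured.
`search` walks the string left to right and returns the first match it finds.
The match spans [0:4] → 'vfvf'.
Captured: group 1 = 'vf'.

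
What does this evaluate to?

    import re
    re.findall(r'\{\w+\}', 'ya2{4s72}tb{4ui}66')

['{4s72}', '{4ui}']

Matches: at [3:9] → '{4s72}'; at [11:16] → '{4ui}'.
`findall` yields the raw match text (2 of them) because the pattern has no groups.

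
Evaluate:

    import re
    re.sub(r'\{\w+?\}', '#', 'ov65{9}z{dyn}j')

'ov65#z#j'

Each match is replaced by '#'.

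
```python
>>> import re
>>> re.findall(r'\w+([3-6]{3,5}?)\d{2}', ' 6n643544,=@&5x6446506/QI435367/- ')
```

['435', '465', '353']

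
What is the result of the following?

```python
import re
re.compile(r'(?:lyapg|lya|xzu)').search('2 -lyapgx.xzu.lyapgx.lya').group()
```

Alternation tries branches left to right and keeps the first one that lets the overall match succeed at that position.
The match spans [3:8] → 'lyapg'.

'lyapg'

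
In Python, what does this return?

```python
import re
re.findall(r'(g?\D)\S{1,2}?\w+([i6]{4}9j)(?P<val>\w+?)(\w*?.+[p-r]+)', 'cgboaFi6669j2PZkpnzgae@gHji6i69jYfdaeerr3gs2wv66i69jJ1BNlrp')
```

This matches optionally the literal 'g', then a non-digit (captured); then 1 to 2 of a non-whitespace character (lazy), then one or more of a word character; then exactly 4 of one of [i6], then the literal '9j' (captured); then one or more of a word character (lazy) (captured as 'val'); then zero or more of a word character (lazy), then one or more of any character, then one or more of a character in [p-r] (captured).
A non-greedy quantifier consumes as few characters as it can — just enough that the remainder of the pattern still matches from where it stops; whatever follows it matches normally.
Walking the string: at [0:59] match 'cgboaFi6669j2PZkpnzgae@gHji6i69jYfdaeerr3gs2wv66i69jJ1BNlrp', groups = ('c', 'i6669j', '2', 'PZkpnzgae@gHji6i69jYfdaeerr3gs2wv66i69jJ1BNlrp').
Multiple groups make `findall` return tuples — one 4-tuple for the one match.

[('c', 'i6669j', '2', 'PZkpnzgae@gHji6i69jYfdaeerr3gs2wv66i69jJ1BNlrp')]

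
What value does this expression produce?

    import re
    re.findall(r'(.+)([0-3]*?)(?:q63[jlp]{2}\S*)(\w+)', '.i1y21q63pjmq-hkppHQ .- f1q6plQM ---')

Pattern: one or more of any character (captured); then zero or more of a character in [0-3] (lazy) (captured); then the literal 'q63', then exactly 2 of one of [jlp], then zero or more of a non-whitespace character (non-capturing group); then one or more of a word character (captured).
Scanning left to right: at [0:20] match '.i1y21q63pjmq-hkppHQ', groups = ('.i1y21', '', 'Q').
Multiple groups make `findall` return tuples — one 3-tuple for the one match.

[('.i1y21', '', 'Q')]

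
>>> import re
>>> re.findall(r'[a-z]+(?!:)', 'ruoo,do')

The negative lookaround is zero-width — it rules out positions where the adjacent text would match, without consuming anything.
Scanning left to right: at [0:4] → 'ruoo'; at [5:7] → 'do'.
Since nothing is captured, `findall` lists the 2 matched substrings directly.

['ruoo', 'do']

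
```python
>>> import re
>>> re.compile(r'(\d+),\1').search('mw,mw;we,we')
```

None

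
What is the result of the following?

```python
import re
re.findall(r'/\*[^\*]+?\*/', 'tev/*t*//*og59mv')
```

['/*t*/']

Scanning left to right: at [3:8] → '/*t*/'.
No capturing groups, so `findall` returns the 1 full match string.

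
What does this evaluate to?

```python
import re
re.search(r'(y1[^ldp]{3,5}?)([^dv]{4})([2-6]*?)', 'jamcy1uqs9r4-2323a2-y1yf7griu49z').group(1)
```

This matches the literal 'y1', then 3 to 5 of any character except [ldp] (lazy) (captured); then exactly 4 of any character except [dv] (captured); then zero or more of a character in [2-6] (lazy) (captured).
Because the quantifier is non-greedy, it stops expanding at the earliest point where the rest of the pattern can succeed.
`search` walks the string left to right and returns the first match it finds.
The match spans [4:13] → 'y1uqs9r4-'.
Captured: group 1 = 'y1uqs', group 2 = '9r4-', group 3 = ''.

'y1uqs'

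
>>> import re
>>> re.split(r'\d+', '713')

['', '']

Splitting on the pattern gives 2 pieces.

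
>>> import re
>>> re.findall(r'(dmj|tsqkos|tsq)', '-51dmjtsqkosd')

['dmj', 'tsqkos']

The regex engine tests alternatives in the order written; an earlier branch that matches wins even if a later one would match more.
Matches: at [3:6] match 'dmj', group 1 = 'dmj'; at [6:12] match 'tsqkos', group 1 = 'tsqkos'.
One capturing group, so `findall` returns just the captured substring from each match — 2 in all.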